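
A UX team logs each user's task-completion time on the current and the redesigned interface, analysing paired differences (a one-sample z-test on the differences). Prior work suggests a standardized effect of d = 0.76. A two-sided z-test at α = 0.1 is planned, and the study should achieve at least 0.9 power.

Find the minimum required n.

For power 0.9 need Φ(δ − z_{0.05}) = 0.9, so δ = z_{0.05} + z_{0.10} = 1.645 + 1.282 = 2.926.
(Ignoring the negligible lower-tail rejection probability gives the usual closed-form inversion.)
δ = d·√n ⇒ n = (δ/d)² = (2.926 / 0.76)² = 14.83.
Rounding up, n = 15.

n = 15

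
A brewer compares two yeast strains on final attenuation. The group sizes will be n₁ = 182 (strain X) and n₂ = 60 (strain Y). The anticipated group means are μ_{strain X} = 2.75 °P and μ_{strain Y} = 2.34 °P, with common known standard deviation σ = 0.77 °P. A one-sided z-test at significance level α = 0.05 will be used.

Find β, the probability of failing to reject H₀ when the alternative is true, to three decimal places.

β ≈ 0.027

Standardized effect: d = |μ_{strain X} − μ_{strain Y}| / σ = |2.75 − 2.34| / 0.77 = 0.5325
Noncentrality parameter: δ = d / √(1/n₁ + 1/n₂) = 0.5325 / √(1/182 + 1/60) = 3.5768
Critical value for a one-sided test at α = 0.05: z_α = 1.645.
Power = Φ(δ − 1.645) = Φ(1.932) = 0.9733.
Type II error: β = 1 − power = 1 − 0.9733 = 0.0267.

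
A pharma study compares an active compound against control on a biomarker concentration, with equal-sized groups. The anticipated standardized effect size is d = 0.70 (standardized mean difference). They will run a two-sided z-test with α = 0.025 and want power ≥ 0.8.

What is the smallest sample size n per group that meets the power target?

n = 39 per group

Set Φ(δ − 2.241) = 0.8; then δ − 2.241 = Φ⁻¹(0.8) = 0.842, giving δ = 3.083.
(The Φ(−δ − z_{α/2}) term is vanishingly small for δ > 0 and is dropped in the standard sample-size formula.)
δ = d·√(n/2) ⇒ n = 2(δ/d)² = 2 × (3.083 / 0.70)² = 38.80.
Round up to the next whole unit.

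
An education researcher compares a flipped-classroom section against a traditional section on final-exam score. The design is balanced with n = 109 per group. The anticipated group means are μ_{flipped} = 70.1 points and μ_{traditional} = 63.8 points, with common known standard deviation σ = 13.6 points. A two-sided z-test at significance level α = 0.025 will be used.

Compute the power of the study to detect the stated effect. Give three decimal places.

Power ≈ 0.881

Standardized effect: d = |μ_{flipped} − μ_{traditional}| / σ = |70.1 − 63.8| / 13.6 = 0.4632
Noncentrality parameter: δ = d·√(n/2) = 0.4632 × √(109/2) = 3.4198
Critical value for a two-sided test at α = 0.025: z_{α/2} = 2.241.
Power = Φ(δ − 2.241) + Φ(−δ − 2.241) = Φ(1.178) + Φ(-5.661) = 0.8807 + 0.0000 = 0.8807.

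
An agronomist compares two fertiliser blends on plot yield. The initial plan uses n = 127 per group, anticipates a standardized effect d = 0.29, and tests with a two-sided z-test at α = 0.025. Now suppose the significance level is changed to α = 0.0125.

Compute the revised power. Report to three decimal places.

δ = d·√(n/2) = 0.29 × √(127/2) = 2.3109 (unchanged). New critical value: z_{0.0063} = 2.498.
Revised power = Φ(δ − 2.498) + Φ(−δ − 2.498) = Φ(-0.187) + Φ(-4.809) = 0.4259 + 0.0000 = 0.4259.

Power ≈ 0.426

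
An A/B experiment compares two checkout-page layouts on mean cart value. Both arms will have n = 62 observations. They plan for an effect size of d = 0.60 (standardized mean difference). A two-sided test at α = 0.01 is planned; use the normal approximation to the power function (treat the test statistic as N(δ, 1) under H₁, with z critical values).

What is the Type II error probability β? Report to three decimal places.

Noncentrality parameter: δ = d·√(n/2) = 0.60 × √(62/2) = 3.3407
Two-sided α = 0.01 → critical value z_{0.005} = 2.576.
Power = Φ(δ − 2.576) + Φ(−δ − 2.576) = Φ(0.765) + Φ(-5.916) = 0.7778 + 0.0000 = 0.7778.
Type II error: β = 1 − power = 1 − 0.7778 = 0.2222.

β ≈ 0.222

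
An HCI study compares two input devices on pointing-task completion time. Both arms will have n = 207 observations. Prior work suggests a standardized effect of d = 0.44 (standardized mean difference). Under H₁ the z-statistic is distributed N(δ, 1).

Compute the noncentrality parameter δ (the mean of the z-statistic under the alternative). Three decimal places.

δ = d·√(n/2) = 0.44 × √(207/2) = 4.4763

δ ≈ 4.476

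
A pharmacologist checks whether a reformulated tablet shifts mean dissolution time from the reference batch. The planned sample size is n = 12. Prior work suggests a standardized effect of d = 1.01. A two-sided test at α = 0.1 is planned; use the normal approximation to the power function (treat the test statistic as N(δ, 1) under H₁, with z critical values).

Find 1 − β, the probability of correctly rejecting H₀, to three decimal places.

Noncentrality parameter: δ = d·√n = 1.01 × √12 = 3.4987
Two-sided α = 0.1 → critical value z_{0.05} = 1.645.
Power = Φ(δ − 1.645) + Φ(−δ − 1.645) = Φ(1.854) + Φ(-5.144) = 0.9681 + 0.0000 = 0.9681.

Power ≈ 0.968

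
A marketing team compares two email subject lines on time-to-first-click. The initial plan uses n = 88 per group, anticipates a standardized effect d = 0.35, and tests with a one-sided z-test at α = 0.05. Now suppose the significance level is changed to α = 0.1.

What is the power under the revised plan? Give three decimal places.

δ = d·√(n/2) = 0.35 × √(88/2) = 2.3216 (unchanged). New critical value: z_{0.1} = 1.282.
Revised power = Φ(δ − 1.282) = Φ(1.040) = 0.8508.

Power ≈ 0.851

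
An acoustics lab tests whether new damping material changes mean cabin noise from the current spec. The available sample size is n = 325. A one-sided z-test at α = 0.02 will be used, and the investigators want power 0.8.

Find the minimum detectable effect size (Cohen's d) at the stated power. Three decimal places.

Required noncentrality: δ = z_{0.02} + z_{0.20} = 2.054 + 0.842 = 2.895.
δ = d·√n ⇒ d = δ/√n = 2.895/√325 = 0.1606.

d ≈ 0.161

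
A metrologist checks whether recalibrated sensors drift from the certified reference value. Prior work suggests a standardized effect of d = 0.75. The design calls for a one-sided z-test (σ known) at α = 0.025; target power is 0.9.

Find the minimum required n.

Set Φ(δ − 1.960) = 0.9; then δ − 1.960 = Φ⁻¹(0.9) = 1.282, giving δ = 3.242.
δ = d·√n ⇒ n = (δ/d)² = (3.242 / 0.75)² = 18.68.
Round up to the next whole unit.

n = 19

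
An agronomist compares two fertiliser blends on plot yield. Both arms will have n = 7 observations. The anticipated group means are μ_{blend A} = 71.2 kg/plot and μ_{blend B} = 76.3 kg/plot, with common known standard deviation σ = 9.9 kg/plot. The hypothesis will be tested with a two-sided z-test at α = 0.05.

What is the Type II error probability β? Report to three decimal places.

β ≈ 0.839

Standardized effect: d = |μ_{blend A} − μ_{blend B}| / σ = |71.2 − 76.3| / 9.9 = 0.5152
Noncentrality parameter: λ = d·√(n/2) = 0.5152 × √(7/2) = 0.9638
Two-sided α = 0.05 → critical value z_{0.025} = 1.960.
Power = Φ(λ − 1.960) + Φ(−λ − 1.960) = Φ(-0.996) + Φ(-2.924) = 0.1596 + 0.0017 = 0.1613.
Type II error: β = 1 − power = 1 − 0.1613 = 0.8387.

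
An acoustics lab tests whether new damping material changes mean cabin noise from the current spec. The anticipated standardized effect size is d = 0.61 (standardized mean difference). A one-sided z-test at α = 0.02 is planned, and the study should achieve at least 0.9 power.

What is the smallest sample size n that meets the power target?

n = 30

Set Φ(δ − 2.054) = 0.9; then δ − 2.054 = Φ⁻¹(0.9) = 1.282, giving δ = 3.335.
δ = d·√n ⇒ n = (δ/d)² = (3.335 / 0.61)² = 29.90.
Rounding up, n = 30.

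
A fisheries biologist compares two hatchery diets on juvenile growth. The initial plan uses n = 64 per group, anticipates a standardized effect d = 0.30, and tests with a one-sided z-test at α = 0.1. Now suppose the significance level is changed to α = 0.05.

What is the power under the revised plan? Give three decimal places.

Power ≈ 0.521

δ = d·√(n/2) = 0.30 × √(64/2) = 1.6971 (unchanged). New critical value: z_{0.05} = 1.645.
Revised power = P(Z > 1.645 − δ) = Φ(0.052) = 0.5208.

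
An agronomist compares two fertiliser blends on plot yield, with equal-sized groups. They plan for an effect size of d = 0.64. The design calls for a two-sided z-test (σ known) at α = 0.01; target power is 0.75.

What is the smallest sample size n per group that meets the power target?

Set Φ(δ − 2.576) = 0.75; then δ − 2.576 = Φ⁻¹(0.75) = 0.674, giving δ = 3.250.
(Ignoring the negligible lower-tail rejection probability gives the usual closed-form inversion.)
δ = d·√(n/2) ⇒ n = 2(δ/d)² = 2 × (3.250 / 0.64)² = 51.58.
Round up to the next whole unit.

n = 52 per group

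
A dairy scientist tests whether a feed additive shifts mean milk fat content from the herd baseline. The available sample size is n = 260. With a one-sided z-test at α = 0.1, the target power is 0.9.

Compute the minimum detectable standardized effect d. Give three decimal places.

Required noncentrality: δ = z_{0.1} + z_{0.10} = 1.282 + 1.282 = 2.563.
δ = d·√n ⇒ d = δ/√n = 2.563/√260 = 0.1590.

d ≈ 0.159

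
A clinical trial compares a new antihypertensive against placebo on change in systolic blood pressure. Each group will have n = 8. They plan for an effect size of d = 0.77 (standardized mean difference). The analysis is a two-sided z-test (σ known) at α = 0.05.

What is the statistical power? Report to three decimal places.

Power ≈ 0.337

Noncentrality parameter: δ = d·√(n/2) = 0.77 × √(8/2) = 1.5400
Critical value for a two-sided test at α = 0.05: z_{α/2} = 1.960.
Power = Φ(δ − 1.960) + Φ(−δ − 1.960) = Φ(-0.420) + Φ(-3.500) = 0.3373 + 0.0002 = 0.3375.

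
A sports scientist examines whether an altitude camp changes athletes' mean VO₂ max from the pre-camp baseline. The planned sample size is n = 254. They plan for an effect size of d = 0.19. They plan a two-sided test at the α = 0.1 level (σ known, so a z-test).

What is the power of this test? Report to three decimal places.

Noncentrality parameter: δ = d·√n = 0.19 × √254 = 3.0281
Two-sided α = 0.1 → critical value z_{0.05} = 1.645.
Power = Φ(δ − 1.645) + Φ(−δ − 1.645) = Φ(1.383) + Φ(-4.673) = 0.9167 + 0.0000 = 0.9167.

Power ≈ 0.917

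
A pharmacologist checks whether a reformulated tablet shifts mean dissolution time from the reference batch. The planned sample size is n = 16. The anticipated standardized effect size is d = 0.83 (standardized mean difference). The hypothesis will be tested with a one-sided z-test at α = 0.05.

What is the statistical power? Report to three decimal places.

Noncentrality parameter: δ = d·√n = 0.83 × √16 = 3.3200
One-sided α = 0.05 → critical value z_{0.05} = 1.645.
Power = Φ(δ − 1.645) = Φ(1.675) = 0.9530.

Power ≈ 0.953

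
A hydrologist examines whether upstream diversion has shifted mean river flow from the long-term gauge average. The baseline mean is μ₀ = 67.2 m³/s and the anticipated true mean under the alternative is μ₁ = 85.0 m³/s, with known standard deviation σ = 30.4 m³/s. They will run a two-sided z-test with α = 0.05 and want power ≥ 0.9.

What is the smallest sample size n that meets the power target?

Standardized effect: d = |μ₁ − μ₀| / σ = |85.0 − 67.2| / 30.4 = 0.5855
Set Φ(δ − 1.960) = 0.9; then δ − 1.960 = Φ⁻¹(0.9) = 1.282, giving δ = 3.242.
(Ignoring the negligible lower-tail rejection probability gives the usual closed-form inversion.)
δ = d·√n ⇒ n = (δ/d)² = (3.242 / 0.5855)² = 30.65.
Round up to the next whole unit.

n = 31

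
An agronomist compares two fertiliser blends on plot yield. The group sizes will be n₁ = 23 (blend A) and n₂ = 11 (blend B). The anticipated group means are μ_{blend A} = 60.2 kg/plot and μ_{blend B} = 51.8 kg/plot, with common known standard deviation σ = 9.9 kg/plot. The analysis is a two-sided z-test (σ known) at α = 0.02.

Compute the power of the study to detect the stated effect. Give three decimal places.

Power ≈ 0.495

Standardized effect: d = |μ_{blend A} − μ_{blend B}| / σ = |60.2 − 51.8| / 9.9 = 0.8485
Noncentrality parameter: δ = d / √(1/n₁ + 1/n₂) = 0.8485 / √(1/23 + 1/11) = 2.3145
Critical value for a two-sided test at α = 0.02: z_{α/2} = 2.326.
Power = Φ(δ − 2.326) + Φ(−δ − 2.326) = Φ(-0.012) + Φ(-4.641) = 0.4953 + 0.0000 = 0.4953.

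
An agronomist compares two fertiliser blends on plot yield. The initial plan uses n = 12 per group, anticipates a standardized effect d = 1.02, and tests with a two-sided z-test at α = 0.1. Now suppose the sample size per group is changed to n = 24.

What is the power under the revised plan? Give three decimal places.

Power ≈ 0.971

With n = 24 per group: δ = d·√(n/2) = 1.02 × √(24/2) = 3.5334. Critical value z_{0.05} = 1.645.
Revised power = Φ(δ − 1.645) + Φ(−δ − 1.645) = Φ(1.889) + Φ(-5.178) = 0.9705 + 0.0000 = 0.9705.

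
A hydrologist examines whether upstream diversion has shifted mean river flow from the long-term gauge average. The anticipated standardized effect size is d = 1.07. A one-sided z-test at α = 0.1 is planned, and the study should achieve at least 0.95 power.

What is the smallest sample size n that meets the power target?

Set Φ(δ − 1.282) = 0.95; then δ − 1.282 = Φ⁻¹(0.95) = 1.645, giving δ = 2.926.
δ = d·√n ⇒ n = (δ/d)² = (2.926 / 1.07)² = 7.48.
Rounding up, n = 8.

n = 8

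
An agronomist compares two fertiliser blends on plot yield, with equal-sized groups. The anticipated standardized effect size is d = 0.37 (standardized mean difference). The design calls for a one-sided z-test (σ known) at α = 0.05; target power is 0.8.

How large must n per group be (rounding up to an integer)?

Set Φ(δ − 1.645) = 0.8; then δ − 1.645 = Φ⁻¹(0.8) = 0.842, giving δ = 2.486.
δ = d·√(n/2) ⇒ n = 2(δ/d)² = 2 × (2.486 / 0.37)² = 90.32.
Round up to the next whole unit.

n = 91 per group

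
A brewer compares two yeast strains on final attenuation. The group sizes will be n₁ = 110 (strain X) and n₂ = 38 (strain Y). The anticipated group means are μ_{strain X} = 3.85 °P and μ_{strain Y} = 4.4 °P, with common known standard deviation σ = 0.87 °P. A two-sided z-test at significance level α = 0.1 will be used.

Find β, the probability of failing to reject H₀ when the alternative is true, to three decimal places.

β ≈ 0.043

Standardized effect: d = |μ_{strain X} − μ_{strain Y}| / σ = |3.85 − 4.4| / 0.87 = 0.6322
Noncentrality parameter: δ = d / √(1/n₁ + 1/n₂) = 0.6322 / √(1/110 + 1/38) = 3.3597
Critical value for a two-sided test at α = 0.1: z_{α/2} = 1.645.
Power = Φ(δ − 1.645) + Φ(−δ − 1.645) = Φ(1.715) + Φ(-5.005) = 0.9568 + 0.0000 = 0.9568.
Type II error: β = 1 − power = 1 − 0.9568 = 0.0432.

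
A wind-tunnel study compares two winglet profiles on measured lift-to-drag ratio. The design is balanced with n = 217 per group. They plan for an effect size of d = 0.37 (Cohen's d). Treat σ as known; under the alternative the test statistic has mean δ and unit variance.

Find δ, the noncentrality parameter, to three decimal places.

δ ≈ 3.854

δ = d·√(n/2) = 0.37 × √(217/2) = 3.8540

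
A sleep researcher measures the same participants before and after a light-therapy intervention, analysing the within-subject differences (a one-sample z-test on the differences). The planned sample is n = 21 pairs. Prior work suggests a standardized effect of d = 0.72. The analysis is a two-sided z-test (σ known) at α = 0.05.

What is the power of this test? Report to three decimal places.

Noncentrality parameter: δ = d·√n = 0.72 × √21 = 3.2995
Two-sided α = 0.05 → critical value z_{0.025} = 1.960.
Power = Φ(δ − 1.960) + Φ(−δ − 1.960) = Φ(1.339) + Φ(-5.259) = 0.9098 + 0.0000 = 0.9098.

Power ≈ 0.910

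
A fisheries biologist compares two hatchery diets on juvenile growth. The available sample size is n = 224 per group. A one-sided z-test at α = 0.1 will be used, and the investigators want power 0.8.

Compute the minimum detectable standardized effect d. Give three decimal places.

d ≈ 0.201

Required noncentrality: δ = z_{0.1} + z_{0.20} = 1.282 + 0.842 = 2.123.
δ = d·√(n/2) ⇒ d = δ/√(n/2) = 2.123/√(224/2) = 0.2006.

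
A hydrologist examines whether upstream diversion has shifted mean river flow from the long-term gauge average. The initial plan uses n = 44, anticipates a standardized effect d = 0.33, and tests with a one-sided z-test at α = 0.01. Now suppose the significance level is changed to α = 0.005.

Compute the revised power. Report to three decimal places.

Power ≈ 0.349

δ = d·√n = 0.33 × √44 = 2.1890 (unchanged). New critical value: z_{0.005} = 2.576.
Revised power = Φ(δ − 2.576) = Φ(-0.387) = 0.3494.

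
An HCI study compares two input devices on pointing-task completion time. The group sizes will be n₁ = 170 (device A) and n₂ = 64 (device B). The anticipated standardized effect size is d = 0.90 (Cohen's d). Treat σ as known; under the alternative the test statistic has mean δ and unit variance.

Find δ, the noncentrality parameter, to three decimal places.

δ ≈ 6.137

δ = d / √(1/n₁ + 1/n₂) = 0.90 / √(1/170 + 1/64) = 6.1369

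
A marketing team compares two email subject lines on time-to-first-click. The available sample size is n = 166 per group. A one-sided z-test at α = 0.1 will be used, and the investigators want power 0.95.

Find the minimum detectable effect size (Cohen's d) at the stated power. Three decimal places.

d ≈ 0.321

Required noncentrality: δ = z_{0.1} + z_{0.05} = 1.282 + 1.645 = 2.926.
δ = d·√(n/2) ⇒ d = δ/√(n/2) = 2.926/√(166/2) = 0.3212.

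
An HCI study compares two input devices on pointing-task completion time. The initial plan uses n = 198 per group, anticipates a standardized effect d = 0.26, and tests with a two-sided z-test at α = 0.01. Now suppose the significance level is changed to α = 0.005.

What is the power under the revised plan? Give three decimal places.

Power ≈ 0.413

δ = d·√(n/2) = 0.26 × √(198/2) = 2.5870 (unchanged). New critical value: z_{0.0025} = 2.807.
Revised power = Φ(δ − 2.807) + Φ(−δ − 2.807) = Φ(-0.220) + Φ(-5.394) = 0.4129 + 0.0000 = 0.4129.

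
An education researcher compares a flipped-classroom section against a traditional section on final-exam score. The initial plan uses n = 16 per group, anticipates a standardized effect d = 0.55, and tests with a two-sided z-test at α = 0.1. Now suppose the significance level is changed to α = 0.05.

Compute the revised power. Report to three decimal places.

Power ≈ 0.343

δ = d·√(n/2) = 0.55 × √(16/2) = 1.5556 (unchanged). New critical value: z_{0.025} = 1.960.
Revised power = Φ(δ − 1.960) + Φ(−δ − 1.960) = Φ(-0.404) + Φ(-3.516) = 0.3430 + 0.0002 = 0.3432.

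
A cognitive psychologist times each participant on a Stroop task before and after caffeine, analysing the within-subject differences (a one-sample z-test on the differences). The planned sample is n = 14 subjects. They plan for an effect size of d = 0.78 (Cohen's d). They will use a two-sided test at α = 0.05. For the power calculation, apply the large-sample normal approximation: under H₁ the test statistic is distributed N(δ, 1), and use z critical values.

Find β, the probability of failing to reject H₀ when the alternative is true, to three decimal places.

β ≈ 0.169

Noncentrality parameter: λ = d·√n = 0.78 × √14 = 2.9185
Two-sided α = 0.05 → critical value z_{0.025} = 1.960.
Power = Φ(λ − 1.960) + Φ(−λ − 1.960) = Φ(0.959) + Φ(-4.878) = 0.8311 + 0.0000 = 0.8311.
Type II error: β = 1 − power = 1 − 0.8311 = 0.1689.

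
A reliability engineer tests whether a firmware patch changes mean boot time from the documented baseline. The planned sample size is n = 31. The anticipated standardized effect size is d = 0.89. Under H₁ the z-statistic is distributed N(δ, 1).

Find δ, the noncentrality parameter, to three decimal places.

δ ≈ 4.955

The noncentrality parameter scales effect size by the design's sample-size factor: δ = d·√n = 0.89 × √31 = 4.9553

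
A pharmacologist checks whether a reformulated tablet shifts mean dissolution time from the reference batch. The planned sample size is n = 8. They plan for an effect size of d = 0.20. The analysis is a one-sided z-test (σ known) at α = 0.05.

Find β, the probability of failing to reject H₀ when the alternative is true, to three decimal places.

Noncentrality parameter: δ = d·√n = 0.20 × √8 = 0.5657
Critical value for a one-sided test at α = 0.05: z_α = 1.645.
Power = P(Z > 1.645 − δ) = Φ(-1.079) = 0.1403.
Type II error: β = 1 − power = 1 − 0.1403 = 0.8597.

β ≈ 0.860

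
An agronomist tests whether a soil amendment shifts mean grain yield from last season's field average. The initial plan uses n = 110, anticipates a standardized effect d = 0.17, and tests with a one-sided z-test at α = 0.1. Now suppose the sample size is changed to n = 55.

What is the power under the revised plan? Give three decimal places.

With n = 55: δ = d·√n = 0.17 × √55 = 1.2608. Critical value z_{0.1} = 1.282.
Revised power = Φ(δ − 1.282) = Φ(-0.021) = 0.4917.

Power ≈ 0.492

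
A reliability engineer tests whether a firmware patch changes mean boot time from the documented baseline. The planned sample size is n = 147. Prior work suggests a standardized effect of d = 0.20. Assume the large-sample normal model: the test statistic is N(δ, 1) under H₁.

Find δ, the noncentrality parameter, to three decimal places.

The noncentrality parameter scales effect size by the design's sample-size factor: δ = d·√n = 0.20 × √147 = 2.4249

δ ≈ 2.425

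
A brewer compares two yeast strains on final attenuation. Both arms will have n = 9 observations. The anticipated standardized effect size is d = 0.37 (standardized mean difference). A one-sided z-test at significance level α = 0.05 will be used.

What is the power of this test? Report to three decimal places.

Noncentrality parameter: δ = d·√(n/2) = 0.37 × √(9/2) = 0.7849
Critical value for a one-sided test at α = 0.05: z_α = 1.645.
Power = Φ(δ − 1.645) = Φ(-0.860) = 0.1949.

Power ≈ 0.195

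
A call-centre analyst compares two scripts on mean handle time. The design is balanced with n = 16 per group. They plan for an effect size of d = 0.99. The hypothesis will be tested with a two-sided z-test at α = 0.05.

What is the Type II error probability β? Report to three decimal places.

β ≈ 0.200

Noncentrality parameter: δ = d·√(n/2) = 0.99 × √(16/2) = 2.8001
Two-sided α = 0.05 → critical value z_{0.025} = 1.960.
Power = Φ(δ − 1.960) + Φ(−δ − 1.960) = Φ(0.840) + Φ(-4.760) = 0.7996 + 0.0000 = 0.7996.
Type II error: β = 1 − power = 1 − 0.7996 = 0.2004.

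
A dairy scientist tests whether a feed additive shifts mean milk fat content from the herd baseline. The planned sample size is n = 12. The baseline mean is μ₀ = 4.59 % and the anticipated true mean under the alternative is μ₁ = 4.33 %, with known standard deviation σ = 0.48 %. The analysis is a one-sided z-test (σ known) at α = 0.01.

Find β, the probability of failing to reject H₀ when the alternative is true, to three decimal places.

Standardized effect: d = |μ₁ − μ₀| / σ = |4.33 − 4.59| / 0.48 = 0.5417
Noncentrality parameter: δ = d·√n = 0.5417 × √12 = 1.8764
One-sided α = 0.01 → critical value z_{0.01} = 2.326.
Power = Φ(δ − 2.326) = Φ(-0.450) = 0.3264.
Type II error: β = 1 − power = 1 − 0.3264 = 0.6736.

β ≈ 0.674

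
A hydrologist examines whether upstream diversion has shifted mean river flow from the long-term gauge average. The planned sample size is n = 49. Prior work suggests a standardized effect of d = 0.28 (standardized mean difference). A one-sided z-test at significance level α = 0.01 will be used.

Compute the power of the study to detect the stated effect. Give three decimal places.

Noncentrality parameter: δ = d·√n = 0.28 × √49 = 1.9600
Critical value for a one-sided test at α = 0.01: z_α = 2.326.
Power = P(Z > 2.326 − δ) = Φ(-0.366) = 0.3571.

Power ≈ 0.357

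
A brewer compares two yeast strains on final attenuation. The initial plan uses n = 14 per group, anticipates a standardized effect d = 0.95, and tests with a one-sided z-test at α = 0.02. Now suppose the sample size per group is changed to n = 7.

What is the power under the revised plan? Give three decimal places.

With n = 7 per group: δ = d·√(n/2) = 0.95 × √(7/2) = 1.7773. Critical value z_{0.02} = 2.054.
Revised power = Φ(δ − 2.054) = Φ(-0.276) = 0.3911.

Power ≈ 0.391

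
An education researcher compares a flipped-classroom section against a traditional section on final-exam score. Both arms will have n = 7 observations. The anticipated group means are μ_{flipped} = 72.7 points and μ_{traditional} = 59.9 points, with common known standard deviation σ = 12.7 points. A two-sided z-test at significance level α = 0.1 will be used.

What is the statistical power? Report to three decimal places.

Power ≈ 0.595

Standardized effect: d = |μ_{flipped} − μ_{traditional}| / σ = |72.7 − 59.9| / 12.7 = 1.0079
Noncentrality parameter: δ = d·√(n/2) = 1.0079 × √(7/2) = 1.8856
Critical value for a two-sided test at α = 0.1: z_{α/2} = 1.645.
Power = Φ(δ − 1.645) + Φ(−δ − 1.645) = Φ(0.241) + Φ(-3.530) = 0.5951 + 0.0002 = 0.5953.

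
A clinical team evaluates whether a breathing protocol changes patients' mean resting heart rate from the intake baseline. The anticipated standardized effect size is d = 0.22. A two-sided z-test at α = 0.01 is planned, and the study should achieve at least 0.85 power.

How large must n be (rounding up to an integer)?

For power 0.85 need Φ(δ − z_{0.005}) = 0.85, so δ = z_{0.005} + z_{0.15} = 2.576 + 1.036 = 3.612.
(For δ > 0 the lower-tail rejection region contributes negligibly to power, so the one-term inversion is standard.)
δ = d·√n ⇒ n = (δ/d)² = (3.612 / 0.22)² = 269.60.
Rounding up, n = 270.

n = 270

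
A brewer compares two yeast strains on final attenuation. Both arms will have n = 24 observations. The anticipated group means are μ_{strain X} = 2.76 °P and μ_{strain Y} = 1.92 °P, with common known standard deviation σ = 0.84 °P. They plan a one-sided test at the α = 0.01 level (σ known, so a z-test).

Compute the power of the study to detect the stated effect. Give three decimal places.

Power ≈ 0.872

Standardized effect: d = |μ_{strain X} − μ_{strain Y}| / σ = |2.76 − 1.92| / 0.84 = 1.0000
Noncentrality parameter: δ = d·√(n/2) = 1.0000 × √(24/2) = 3.4641
Critical value for a one-sided test at α = 0.01: z_α = 2.326.
Power = Φ(δ − 2.326) = Φ(1.138) = 0.8724.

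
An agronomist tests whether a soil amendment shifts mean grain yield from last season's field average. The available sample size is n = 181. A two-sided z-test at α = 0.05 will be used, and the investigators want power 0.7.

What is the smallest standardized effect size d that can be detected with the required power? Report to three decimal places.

d ≈ 0.185

Need Φ(δ − 1.960) = 0.7, so δ = 1.960 + 0.524 = 2.484.
(The second rejection-region term Φ(−δ − z_{α/2}) is negligible and dropped.)
δ = d·√n ⇒ d = δ/√n = 2.484/√181 = 0.1847.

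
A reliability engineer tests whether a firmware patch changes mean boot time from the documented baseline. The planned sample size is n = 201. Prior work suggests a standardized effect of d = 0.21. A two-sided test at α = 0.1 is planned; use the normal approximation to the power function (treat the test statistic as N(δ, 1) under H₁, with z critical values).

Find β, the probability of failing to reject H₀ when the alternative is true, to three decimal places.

β ≈ 0.091

Noncentrality parameter: δ = d·√n = 0.21 × √201 = 2.9773
Two-sided α = 0.1 → critical value z_{0.05} = 1.645.
Power = Φ(δ − 1.645) + Φ(−δ − 1.645) = Φ(1.332) + Φ(-4.622) = 0.9086 + 0.0000 = 0.9086.
Type II error: β = 1 − power = 1 − 0.9086 = 0.0914.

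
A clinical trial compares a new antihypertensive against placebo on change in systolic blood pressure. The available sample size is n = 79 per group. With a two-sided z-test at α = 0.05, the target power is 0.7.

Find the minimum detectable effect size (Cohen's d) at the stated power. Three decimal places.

Required noncentrality: δ = z_{0.025} + z_{0.30} = 1.960 + 0.524 = 2.484.
(The second rejection-region term Φ(−δ − z_{α/2}) is negligible and dropped.)
δ = d·√(n/2) ⇒ d = δ/√(n/2) = 2.484/√(79/2) = 0.3953.

d ≈ 0.395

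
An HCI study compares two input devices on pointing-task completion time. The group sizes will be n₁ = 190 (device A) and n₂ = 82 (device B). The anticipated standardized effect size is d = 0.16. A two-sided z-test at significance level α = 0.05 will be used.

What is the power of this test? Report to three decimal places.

Power ≈ 0.228

Noncentrality parameter: λ = d / √(1/n₁ + 1/n₂) = 0.16 / √(1/190 + 1/82) = 1.2109
Two-sided α = 0.05 → critical value z_{0.025} = 1.960.
Power = Φ(λ − 1.960) + Φ(−λ − 1.960) = Φ(-0.749) + Φ(-3.171) = 0.2269 + 0.0008 = 0.2277.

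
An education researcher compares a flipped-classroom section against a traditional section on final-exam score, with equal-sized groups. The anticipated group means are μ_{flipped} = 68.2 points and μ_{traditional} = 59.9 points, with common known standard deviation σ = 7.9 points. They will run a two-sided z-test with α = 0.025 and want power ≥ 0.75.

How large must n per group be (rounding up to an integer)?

n = 16 per group

Standardized effect: d = |μ_{flipped} − μ_{traditional}| / σ = |68.2 − 59.9| / 7.9 = 1.0506
For power 0.75 need Φ(δ − z_{0.0125}) = 0.75, so δ = z_{0.0125} + z_{0.25} = 2.241 + 0.674 = 2.916.
(For δ > 0 the lower-tail rejection region contributes negligibly to power, so the one-term inversion is standard.)
δ = d·√(n/2) ⇒ n = 2(δ/d)² = 2 × (2.916 / 1.0506)² = 15.41.
Rounding up, n = 16 per group.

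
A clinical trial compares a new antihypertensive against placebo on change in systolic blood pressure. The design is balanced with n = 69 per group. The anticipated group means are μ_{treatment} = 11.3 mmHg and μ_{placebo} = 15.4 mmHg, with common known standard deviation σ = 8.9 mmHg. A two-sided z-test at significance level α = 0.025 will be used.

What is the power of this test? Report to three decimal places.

Power ≈ 0.679

Standardized effect: d = |μ_{treatment} − μ_{placebo}| / σ = |11.3 − 15.4| / 8.9 = 0.4607
Noncentrality parameter: δ = d·√(n/2) = 0.4607 × √(69/2) = 2.7058
Two-sided α = 0.025 → critical value z_{0.0125} = 2.241.
Power = Φ(δ − 2.241) + Φ(−δ − 2.241) = Φ(0.464) + Φ(-4.947) = 0.6788 + 0.0000 = 0.6788.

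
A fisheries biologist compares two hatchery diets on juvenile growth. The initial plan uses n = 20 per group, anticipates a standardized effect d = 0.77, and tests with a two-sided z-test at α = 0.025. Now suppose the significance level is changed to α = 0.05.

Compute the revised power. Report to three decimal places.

δ = d·√(n/2) = 0.77 × √(20/2) = 2.4350 (unchanged). New critical value: z_{0.025} = 1.960.
Revised power = Φ(δ − 1.960) + Φ(−δ − 1.960) = Φ(0.475) + Φ(-4.395) = 0.6826 + 0.0000 = 0.6826.

Power ≈ 0.683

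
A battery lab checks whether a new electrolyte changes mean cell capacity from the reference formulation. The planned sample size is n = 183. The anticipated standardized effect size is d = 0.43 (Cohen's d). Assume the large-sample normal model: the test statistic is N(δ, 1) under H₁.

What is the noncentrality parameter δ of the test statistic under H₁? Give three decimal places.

The noncentrality parameter scales effect size by the design's sample-size factor: δ = d·√n = 0.43 × √183 = 5.8169

δ ≈ 5.817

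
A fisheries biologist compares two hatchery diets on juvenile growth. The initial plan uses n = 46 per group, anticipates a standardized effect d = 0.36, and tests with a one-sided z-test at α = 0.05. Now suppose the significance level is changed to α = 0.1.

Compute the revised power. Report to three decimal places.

Power ≈ 0.672

δ = d·√(n/2) = 0.36 × √(46/2) = 1.7265 (unchanged). New critical value: z_{0.1} = 1.282.
Revised power = Φ(δ − 1.282) = Φ(0.445) = 0.6718.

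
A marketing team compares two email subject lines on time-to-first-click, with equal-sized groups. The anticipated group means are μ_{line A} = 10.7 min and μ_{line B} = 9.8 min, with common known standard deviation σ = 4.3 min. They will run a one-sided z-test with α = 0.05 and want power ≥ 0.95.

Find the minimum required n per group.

n = 495 per group

Standardized effect: d = |μ_{line A} − μ_{line B}| / σ = |10.7 − 9.8| / 4.3 = 0.2093
For power 0.95 need Φ(δ − z_{0.05}) = 0.95, so δ = z_{0.05} + z_{0.05} = 1.645 + 1.645 = 3.290.
δ = d·√(n/2) ⇒ n = 2(δ/d)² = 2 × (3.290 / 0.2093)² = 494.08.
Round up to the next whole unit.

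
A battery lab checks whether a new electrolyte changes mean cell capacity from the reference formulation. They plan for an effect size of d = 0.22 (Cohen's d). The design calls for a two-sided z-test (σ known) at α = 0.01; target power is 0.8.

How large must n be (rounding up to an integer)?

n = 242

For power 0.8 need Φ(δ − z_{0.005}) = 0.8, so δ = z_{0.005} + z_{0.20} = 2.576 + 0.842 = 3.417.
(Ignoring the negligible lower-tail rejection probability gives the usual closed-form inversion.)
δ = d·√n ⇒ n = (δ/d)² = (3.417 / 0.22)² = 241.30.
Rounding up, n = 242.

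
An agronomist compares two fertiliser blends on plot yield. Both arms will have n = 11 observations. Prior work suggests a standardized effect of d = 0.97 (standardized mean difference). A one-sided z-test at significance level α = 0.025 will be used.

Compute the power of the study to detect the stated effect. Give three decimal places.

Power ≈ 0.624

Noncentrality parameter: δ = d·√(n/2) = 0.97 × √(11/2) = 2.2749
Critical value for a one-sided test at α = 0.025: z_α = 1.960.
Power = P(Z > 1.960 − δ) = Φ(0.315) = 0.6236.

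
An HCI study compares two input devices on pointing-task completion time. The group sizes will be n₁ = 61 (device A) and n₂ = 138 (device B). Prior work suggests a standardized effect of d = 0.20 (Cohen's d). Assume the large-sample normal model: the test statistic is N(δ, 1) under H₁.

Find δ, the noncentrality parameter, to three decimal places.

δ = d / √(1/n₁ + 1/n₂) = 0.20 / √(1/61 + 1/138) = 1.3008

δ ≈ 1.301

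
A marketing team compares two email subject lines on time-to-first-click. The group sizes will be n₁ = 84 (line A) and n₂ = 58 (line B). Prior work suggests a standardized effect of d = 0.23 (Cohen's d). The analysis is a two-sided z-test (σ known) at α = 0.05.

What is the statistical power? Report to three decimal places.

Power ≈ 0.270

Noncentrality parameter: δ = d / √(1/n₁ + 1/n₂) = 0.23 / √(1/84 + 1/58) = 1.3472
Critical value for a two-sided test at α = 0.05: z_{α/2} = 1.960.
Power = Φ(δ − 1.960) + Φ(−δ − 1.960) = Φ(-0.613) + Φ(-3.307) = 0.2700 + 0.0005 = 0.2705.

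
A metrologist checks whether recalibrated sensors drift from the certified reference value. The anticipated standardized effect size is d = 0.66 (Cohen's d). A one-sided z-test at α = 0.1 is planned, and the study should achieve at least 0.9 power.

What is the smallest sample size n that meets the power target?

For power 0.9 need Φ(δ − z_{0.1}) = 0.9, so δ = z_{0.1} + z_{0.10} = 1.282 + 1.282 = 2.563.
δ = d·√n ⇒ n = (δ/d)² = (2.563 / 0.66)² = 15.08.
Rounding up, n = 16.

n = 16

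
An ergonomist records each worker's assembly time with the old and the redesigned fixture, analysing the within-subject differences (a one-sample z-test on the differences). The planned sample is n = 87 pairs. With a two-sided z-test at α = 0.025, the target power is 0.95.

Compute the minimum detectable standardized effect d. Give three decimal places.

Required noncentrality: δ = z_{0.0125} + z_{0.05} = 2.241 + 1.645 = 3.886.
(Lower-tail contribution to power is negligible for δ > 0.)
δ = d·√n ⇒ d = δ/√n = 3.886/√87 = 0.4167.

d ≈ 0.417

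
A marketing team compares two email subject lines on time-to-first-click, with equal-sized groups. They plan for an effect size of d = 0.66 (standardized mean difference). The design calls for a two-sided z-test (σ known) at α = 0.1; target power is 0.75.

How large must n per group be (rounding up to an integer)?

Set Φ(δ − 1.645) = 0.75; then δ − 1.645 = Φ⁻¹(0.75) = 0.674, giving δ = 2.319.
(The Φ(−δ − z_{α/2}) term is vanishingly small for δ > 0 and is dropped in the standard sample-size formula.)
δ = d·√(n/2) ⇒ n = 2(δ/d)² = 2 × (2.319 / 0.66)² = 24.70.
Rounding up, n = 25 per group.

n = 25 per group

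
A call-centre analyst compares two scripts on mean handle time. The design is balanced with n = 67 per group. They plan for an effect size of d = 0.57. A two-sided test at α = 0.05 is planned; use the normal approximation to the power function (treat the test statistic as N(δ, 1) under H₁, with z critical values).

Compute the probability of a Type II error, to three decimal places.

Noncentrality parameter: δ = d·√(n/2) = 0.57 × √(67/2) = 3.2991
Critical value for a two-sided test at α = 0.05: z_{α/2} = 1.960.
Power = Φ(δ − 1.960) + Φ(−δ − 1.960) = Φ(1.339) + Φ(-5.259) = 0.9097 + 0.0000 = 0.9097.
Type II error: β = 1 − power = 1 − 0.9097 = 0.0903.

β ≈ 0.090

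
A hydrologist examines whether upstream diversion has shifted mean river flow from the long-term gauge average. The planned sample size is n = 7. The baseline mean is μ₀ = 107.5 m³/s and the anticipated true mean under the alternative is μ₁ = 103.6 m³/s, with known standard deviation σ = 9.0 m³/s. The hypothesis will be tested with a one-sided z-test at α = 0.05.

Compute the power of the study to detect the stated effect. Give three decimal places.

Power ≈ 0.309

Standardized effect: d = |μ₁ − μ₀| / σ = |103.6 − 107.5| / 9.0 = 0.4333
Noncentrality parameter: λ = d·√n = 0.4333 × √7 = 1.1465
One-sided α = 0.05 → critical value z_{0.05} = 1.645.
Power = Φ(λ − 1.645) = Φ(-0.498) = 0.3091.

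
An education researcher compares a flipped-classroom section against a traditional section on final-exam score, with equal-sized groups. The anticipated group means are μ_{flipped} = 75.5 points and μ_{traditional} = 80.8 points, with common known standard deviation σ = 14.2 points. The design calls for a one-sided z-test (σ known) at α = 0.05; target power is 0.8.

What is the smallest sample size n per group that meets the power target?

Standardized effect: d = |μ_{flipped} − μ_{traditional}| / σ = |75.5 − 80.8| / 14.2 = 0.3732
Set Φ(δ − 1.645) = 0.8; then δ − 1.645 = Φ⁻¹(0.8) = 0.842, giving δ = 2.486.
δ = d·√(n/2) ⇒ n = 2(δ/d)² = 2 × (2.486 / 0.3732)² = 88.76.
Round up to the next whole unit.

n = 89 per group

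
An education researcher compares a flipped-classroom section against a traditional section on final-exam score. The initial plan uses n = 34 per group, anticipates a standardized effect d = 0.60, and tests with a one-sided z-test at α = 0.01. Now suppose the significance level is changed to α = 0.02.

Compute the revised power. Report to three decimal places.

Power ≈ 0.663

δ = d·√(n/2) = 0.60 × √(34/2) = 2.4739 (unchanged). New critical value: z_{0.02} = 2.054.
Revised power = Φ(δ − 2.054) = Φ(0.420) = 0.6628.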